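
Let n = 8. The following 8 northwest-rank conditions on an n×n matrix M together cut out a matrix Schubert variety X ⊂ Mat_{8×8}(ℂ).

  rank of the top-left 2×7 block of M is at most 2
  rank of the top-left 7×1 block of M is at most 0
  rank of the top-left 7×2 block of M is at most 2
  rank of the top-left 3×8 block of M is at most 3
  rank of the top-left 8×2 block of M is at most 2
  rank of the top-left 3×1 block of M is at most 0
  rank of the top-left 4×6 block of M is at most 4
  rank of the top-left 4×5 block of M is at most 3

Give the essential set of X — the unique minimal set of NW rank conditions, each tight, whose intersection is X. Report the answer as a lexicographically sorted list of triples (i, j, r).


The tightest implied rank at each (i,j), from the 8 conditions:

  0 1 1 1 1 1 1 1
  0 1 2 2 2 2 2 2
  0 1 2 3 3 3 3 3
  0 1 2 3 3 4 4 4
  0 1 2 3 4 5 5 5
  0 1 2 3 4 5 6 6
  0 1 2 3 4 5 6 7
  1 2 3 4 5 6 7 8

hence w(1..8) = (2, 3, 4, 6, 5, 7, 8, 1).

D(w) has 8 cells with 2 SE-corners; essential set:

[(4, 5, 3), (7, 1, 0)]


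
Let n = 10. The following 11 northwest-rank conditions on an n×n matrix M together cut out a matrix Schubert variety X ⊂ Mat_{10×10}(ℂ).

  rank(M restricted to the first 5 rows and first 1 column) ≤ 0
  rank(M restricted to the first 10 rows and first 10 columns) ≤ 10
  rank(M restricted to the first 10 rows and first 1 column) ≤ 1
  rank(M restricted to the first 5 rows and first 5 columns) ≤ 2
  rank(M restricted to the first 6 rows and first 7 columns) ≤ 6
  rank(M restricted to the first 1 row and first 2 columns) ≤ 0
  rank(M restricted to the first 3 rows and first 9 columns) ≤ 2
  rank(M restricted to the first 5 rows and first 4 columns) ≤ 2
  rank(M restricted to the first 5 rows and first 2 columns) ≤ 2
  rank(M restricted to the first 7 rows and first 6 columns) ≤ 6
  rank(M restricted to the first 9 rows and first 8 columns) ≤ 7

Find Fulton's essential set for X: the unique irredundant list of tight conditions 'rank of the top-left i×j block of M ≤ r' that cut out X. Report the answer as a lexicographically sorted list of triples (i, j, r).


Propagating the 11 rank bounds to every northwest block:

  0, 0, 1, 1, 1, 1, 1, 1, 1, 1
  0, 1, 2, 2, 2, 2, 2, 2, 2, 2
  0, 1, 2, 2, 2, 2, 2, 2, 2, 3
  0, 1, 2, 2, 2, 3, 3, 3, 3, 4
  0, 1, 2, 2, 2, 3, 4, 4, 4, 5
  1, 2, 3, 3, 3, 4, 5, 5, 5, 6
  1, 2, 3, 4, 4, 5, 6, 6, 6, 7
  1, 2, 3, 4, 5, 6, 7, 7, 7, 8
  1, 2, 3, 4, 5, 6, 7, 7, 8, 9
  1, 2, 3, 4, 5, 6, 7, 8, 9, 10

so w = (3, 2, 10, 6, 7, 1, 4, 5, 9, 8).

D(w) has 17 cells with 5 SE-corners; essential set:

[(1, 2, 0), (3, 9, 2), (5, 1, 0), (5, 5, 2), (9, 8, 7)]


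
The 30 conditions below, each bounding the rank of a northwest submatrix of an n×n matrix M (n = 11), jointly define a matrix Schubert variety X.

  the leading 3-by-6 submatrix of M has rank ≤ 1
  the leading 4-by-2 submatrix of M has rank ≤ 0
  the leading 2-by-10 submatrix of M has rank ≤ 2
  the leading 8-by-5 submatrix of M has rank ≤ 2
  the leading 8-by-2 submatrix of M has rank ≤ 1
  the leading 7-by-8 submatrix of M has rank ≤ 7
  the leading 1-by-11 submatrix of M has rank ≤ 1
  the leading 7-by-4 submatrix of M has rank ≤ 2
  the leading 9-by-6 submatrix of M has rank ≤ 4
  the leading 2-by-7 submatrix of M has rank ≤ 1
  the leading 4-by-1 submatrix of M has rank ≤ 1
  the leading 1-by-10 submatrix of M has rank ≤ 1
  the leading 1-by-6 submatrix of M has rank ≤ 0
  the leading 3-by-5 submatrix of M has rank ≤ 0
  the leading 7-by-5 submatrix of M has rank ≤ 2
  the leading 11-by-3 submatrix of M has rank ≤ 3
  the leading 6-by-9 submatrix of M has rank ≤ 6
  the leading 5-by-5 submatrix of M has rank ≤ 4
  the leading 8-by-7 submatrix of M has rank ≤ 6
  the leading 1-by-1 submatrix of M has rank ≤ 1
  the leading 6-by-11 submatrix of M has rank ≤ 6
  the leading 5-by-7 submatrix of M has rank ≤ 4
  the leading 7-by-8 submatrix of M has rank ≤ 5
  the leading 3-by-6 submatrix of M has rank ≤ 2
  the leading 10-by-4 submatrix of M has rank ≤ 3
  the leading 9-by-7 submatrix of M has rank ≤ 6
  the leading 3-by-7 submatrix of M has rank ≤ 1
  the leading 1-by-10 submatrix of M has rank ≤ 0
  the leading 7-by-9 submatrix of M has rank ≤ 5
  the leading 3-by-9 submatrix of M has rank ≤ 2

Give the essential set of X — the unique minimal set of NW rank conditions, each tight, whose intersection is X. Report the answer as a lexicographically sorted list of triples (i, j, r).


Rank table r_w(11×11) implied by the 30 constraints:

  R[1]: 0 0 0 0 0 0 0 0 0 0 1
  R[2]: 0 0 0 0 0 1 1 1 1 1 2
  R[3]: 0 0 0 0 0 1 1 2 2 2 3
  R[4]: 0 0 1 1 1 2 2 3 3 3 4
  R[5]: 1 1 2 2 2 3 3 4 4 4 5
  R[6]: 1 1 2 2 2 3 4 5 5 5 6
  R[7]: 1 1 2 2 2 3 4 5 5 6 7
  R[8]: 1 1 2 2 2 3 4 5 6 7 8
  R[9]: 1 2 3 3 3 4 5 6 7 8 9
  R[10]: 1 2 3 3 4 5 6 7 8 9 10
  R[11]: 1 2 3 4 5 6 7 8 9 10 11

hence w(1..11) = (11, 6, 8, 3, 1, 7, 10, 9, 2, 5, 4).

|D(w)|=34, |Ess(w)|=8:

[(1, 10, 0), (3, 5, 0), (3, 7, 1), (4, 2, 0), (7, 9, 5), (8, 2, 1), (8, 5, 2), (10, 4, 3)]


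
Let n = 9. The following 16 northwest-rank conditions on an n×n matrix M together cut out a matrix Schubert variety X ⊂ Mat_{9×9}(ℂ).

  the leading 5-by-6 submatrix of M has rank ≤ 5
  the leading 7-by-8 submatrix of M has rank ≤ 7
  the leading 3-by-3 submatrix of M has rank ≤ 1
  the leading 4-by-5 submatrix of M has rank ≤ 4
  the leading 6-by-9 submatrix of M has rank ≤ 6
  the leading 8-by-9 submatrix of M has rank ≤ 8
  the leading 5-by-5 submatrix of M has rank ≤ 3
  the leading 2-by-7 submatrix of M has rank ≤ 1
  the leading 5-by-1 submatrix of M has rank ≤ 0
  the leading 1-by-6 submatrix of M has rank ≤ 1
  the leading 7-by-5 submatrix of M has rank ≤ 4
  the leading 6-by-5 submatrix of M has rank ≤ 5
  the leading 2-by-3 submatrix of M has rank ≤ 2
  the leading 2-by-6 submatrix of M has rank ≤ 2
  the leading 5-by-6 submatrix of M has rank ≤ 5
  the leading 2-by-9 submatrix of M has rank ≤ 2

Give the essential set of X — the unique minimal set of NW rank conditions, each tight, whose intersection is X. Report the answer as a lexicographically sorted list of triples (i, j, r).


Propagating the 16 rank bounds to every northwest block:

  row 1: 0 1 1 1 1 1 1 1 1
  row 2: 0 1 1 1 1 1 1 2 2
  row 3: 0 1 1 2 2 2 2 3 3
  row 4: 0 1 2 3 3 3 3 4 4
  row 5: 0 1 2 3 3 4 4 5 5
  row 6: 1 2 3 4 4 5 5 6 6
  row 7: 1 2 3 4 4 5 6 7 7
  row 8: 1 2 3 4 5 6 7 8 8
  row 9: 1 2 3 4 5 6 7 8 9

reading off 1-entries of Δ²R: w = (2, 8, 4, 3, 6, 1, 7, 5, 9).

5 SE-corners of the 13-cell Rothe diagram give Ess(w):

[(2, 7, 1), (3, 3, 1), (5, 1, 0), (5, 5, 3), (7, 5, 4)]


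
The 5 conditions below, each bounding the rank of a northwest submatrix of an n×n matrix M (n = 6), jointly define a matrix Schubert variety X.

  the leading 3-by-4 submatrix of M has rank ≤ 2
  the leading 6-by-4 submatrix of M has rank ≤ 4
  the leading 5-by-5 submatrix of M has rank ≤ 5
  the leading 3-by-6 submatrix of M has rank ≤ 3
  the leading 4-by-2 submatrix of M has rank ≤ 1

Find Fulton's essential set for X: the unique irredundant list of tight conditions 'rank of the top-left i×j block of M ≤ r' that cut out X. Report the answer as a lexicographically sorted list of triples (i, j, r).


Recovering R(i,j) via the rank-extension bound from the 5 conditions:

  i=1: 1  1  1  1  1  1
  i=2: 1  1  2  2  2  2
  i=3: 1  1  2  2  3  3
  i=4: 1  1  2  3  4  4
  i=5: 1  2  3  4  5  5
  i=6: 1  2  3  4  5  6

reading off 1-entries of Δ²R: w = (1, 3, 5, 4, 2, 6).

2 SE-corners of the 4-cell Rothe diagram give Ess(w):

[(3, 4, 2), (4, 2, 1)]


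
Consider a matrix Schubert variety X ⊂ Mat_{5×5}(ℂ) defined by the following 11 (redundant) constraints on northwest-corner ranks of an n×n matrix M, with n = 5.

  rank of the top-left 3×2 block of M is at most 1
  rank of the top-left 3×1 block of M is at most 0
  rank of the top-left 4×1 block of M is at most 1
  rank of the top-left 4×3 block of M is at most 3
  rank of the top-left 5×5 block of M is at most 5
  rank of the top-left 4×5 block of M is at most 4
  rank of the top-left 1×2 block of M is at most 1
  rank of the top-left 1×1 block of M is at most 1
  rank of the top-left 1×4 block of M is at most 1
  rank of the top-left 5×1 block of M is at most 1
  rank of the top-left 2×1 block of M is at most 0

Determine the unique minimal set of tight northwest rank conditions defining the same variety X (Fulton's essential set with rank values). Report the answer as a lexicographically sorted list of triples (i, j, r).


Propagating the 11 rank bounds to every northwest block:

  0 | 1 | 1 | 1 | 1
  0 | 1 | 2 | 2 | 2
  0 | 1 | 2 | 3 | 3
  1 | 2 | 3 | 4 | 4
  1 | 2 | 3 | 4 | 5

giving w = (2, 3, 4, 1, 5) via Δ²R.

1 SE-corner of the 3-cell Rothe diagram gives Ess(w):

[(3, 1, 0)]


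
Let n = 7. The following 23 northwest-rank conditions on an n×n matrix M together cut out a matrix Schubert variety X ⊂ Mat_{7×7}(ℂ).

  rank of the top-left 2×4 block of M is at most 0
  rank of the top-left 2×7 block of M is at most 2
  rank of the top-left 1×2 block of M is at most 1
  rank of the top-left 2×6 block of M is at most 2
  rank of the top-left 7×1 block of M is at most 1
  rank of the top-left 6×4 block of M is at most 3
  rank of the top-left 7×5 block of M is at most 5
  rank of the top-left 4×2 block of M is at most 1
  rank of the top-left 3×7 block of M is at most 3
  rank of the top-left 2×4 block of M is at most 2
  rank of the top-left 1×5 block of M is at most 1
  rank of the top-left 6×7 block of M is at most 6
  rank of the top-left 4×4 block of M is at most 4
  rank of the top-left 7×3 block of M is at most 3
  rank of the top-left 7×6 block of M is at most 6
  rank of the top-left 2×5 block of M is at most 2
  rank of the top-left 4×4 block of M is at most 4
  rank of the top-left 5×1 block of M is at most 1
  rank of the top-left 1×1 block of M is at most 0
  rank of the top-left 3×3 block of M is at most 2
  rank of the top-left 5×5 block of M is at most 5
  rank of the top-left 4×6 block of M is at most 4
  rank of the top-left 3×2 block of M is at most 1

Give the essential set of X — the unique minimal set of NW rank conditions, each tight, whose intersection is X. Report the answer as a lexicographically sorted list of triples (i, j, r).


Rank table r_w(7×7) implied by the 23 constraints:

  R[1]: 0, 0, 0, 0, 1, 1, 1
  R[2]: 0, 0, 0, 0, 1, 2, 2
  R[3]: 1, 1, 1, 1, 2, 3, 3
  R[4]: 1, 1, 2, 2, 3, 4, 4
  R[5]: 1, 2, 3, 3, 4, 5, 5
  R[6]: 1, 2, 3, 3, 4, 5, 6
  R[7]: 1, 2, 3, 4, 5, 6, 7

second differences of R give the permutation w = (5, 6, 1, 3, 2, 7, 4).

D(w) has 10 cells with 3 SE-corners; essential set:

[(2, 4, 0), (4, 2, 1), (6, 4, 3)]


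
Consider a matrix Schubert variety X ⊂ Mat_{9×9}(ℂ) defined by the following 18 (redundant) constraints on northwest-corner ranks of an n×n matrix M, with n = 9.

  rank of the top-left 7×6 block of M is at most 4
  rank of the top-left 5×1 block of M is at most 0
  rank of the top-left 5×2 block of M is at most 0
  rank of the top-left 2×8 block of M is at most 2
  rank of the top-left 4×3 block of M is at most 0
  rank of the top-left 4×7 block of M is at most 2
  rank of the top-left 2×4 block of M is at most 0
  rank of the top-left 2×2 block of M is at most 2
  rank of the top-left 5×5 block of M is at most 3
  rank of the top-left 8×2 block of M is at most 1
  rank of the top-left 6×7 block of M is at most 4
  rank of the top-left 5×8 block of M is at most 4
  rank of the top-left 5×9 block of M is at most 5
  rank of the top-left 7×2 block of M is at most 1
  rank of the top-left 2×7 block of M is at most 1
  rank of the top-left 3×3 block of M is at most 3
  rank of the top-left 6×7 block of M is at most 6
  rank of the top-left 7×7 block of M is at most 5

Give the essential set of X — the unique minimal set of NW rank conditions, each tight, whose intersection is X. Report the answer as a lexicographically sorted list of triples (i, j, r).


Reconstructing r_w from the 18 given conditions:

  R[1]: 0  0  0  0  1  1  1  1  1
  R[2]: 0  0  0  0  1  1  1  2  2
  R[3]: 0  0  0  1  2  2  2  3  3
  R[4]: 0  0  0  1  2  2  2  3  4
  R[5]: 0  0  1  2  3  3  3  4  5
  R[6]: 1  1  2  3  4  4  4  5  6
  R[7]: 1  1  2  3  4  4  5  6  7
  R[8]: 1  1  2  3  4  5  6  7  8
  R[9]: 1  2  3  4  5  6  7  8  9

the unique w with this rank table is (5, 8, 4, 9, 3, 1, 7, 6, 2).

Rothe diagram D(w) (23 cells), 7 SE-corners (essential conditions):

[(2, 4, 0), (2, 7, 1), (4, 3, 0), (4, 7, 2), (5, 2, 0), (7, 6, 4), (8, 2, 1)]


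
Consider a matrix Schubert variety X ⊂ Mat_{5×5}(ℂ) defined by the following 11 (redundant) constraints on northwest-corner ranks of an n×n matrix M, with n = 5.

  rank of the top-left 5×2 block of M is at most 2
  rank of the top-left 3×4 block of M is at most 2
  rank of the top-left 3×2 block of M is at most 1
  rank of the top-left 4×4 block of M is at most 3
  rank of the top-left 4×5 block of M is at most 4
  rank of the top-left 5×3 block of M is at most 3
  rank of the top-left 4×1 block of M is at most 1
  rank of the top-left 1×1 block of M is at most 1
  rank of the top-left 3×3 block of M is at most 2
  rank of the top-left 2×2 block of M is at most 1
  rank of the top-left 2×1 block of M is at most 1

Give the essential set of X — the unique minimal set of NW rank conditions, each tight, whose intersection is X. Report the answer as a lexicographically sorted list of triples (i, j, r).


Propagating the 11 rank bounds to every northwest block:

  R[1]: 1 1 1 1 1
  R[2]: 1 1 2 2 2
  R[3]: 1 1 2 2 3
  R[4]: 1 2 3 3 4
  R[5]: 1 2 3 4 5

reading off 1-entries of Δ²R: w = (1, 3, 5, 2, 4).

Fulton essential set (2 of the 3 Rothe cells):

[(3, 2, 1), (3, 4, 2)]


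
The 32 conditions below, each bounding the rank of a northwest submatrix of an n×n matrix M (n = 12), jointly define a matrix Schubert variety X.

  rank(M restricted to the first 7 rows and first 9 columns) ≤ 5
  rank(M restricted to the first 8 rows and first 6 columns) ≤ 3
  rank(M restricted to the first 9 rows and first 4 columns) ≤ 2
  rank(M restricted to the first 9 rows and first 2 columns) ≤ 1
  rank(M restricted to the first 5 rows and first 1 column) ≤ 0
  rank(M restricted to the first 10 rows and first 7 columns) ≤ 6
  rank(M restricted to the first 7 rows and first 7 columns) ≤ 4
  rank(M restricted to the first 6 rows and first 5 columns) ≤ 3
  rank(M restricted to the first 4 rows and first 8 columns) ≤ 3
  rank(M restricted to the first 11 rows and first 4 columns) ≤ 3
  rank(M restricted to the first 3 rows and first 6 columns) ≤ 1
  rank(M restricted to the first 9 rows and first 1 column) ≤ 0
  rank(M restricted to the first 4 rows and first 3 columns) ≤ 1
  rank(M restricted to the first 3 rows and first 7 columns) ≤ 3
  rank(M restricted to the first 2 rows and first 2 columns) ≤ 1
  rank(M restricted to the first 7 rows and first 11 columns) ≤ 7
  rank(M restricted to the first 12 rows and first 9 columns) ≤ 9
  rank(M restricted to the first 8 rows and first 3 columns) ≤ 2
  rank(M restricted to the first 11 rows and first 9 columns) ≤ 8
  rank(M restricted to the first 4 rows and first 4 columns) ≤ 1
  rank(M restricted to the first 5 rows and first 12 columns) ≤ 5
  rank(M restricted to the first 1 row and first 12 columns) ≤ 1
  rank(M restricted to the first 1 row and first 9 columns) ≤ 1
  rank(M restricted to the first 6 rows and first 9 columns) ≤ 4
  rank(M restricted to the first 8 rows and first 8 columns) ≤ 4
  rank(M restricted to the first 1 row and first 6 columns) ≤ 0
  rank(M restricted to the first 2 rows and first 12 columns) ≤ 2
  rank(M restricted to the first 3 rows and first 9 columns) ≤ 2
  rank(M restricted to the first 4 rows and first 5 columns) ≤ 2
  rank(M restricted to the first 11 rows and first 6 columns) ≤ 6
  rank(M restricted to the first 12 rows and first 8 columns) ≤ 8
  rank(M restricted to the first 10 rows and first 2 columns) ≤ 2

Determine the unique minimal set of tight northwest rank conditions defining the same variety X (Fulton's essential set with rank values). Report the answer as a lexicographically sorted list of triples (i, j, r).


Propagating the 32 rank bounds to every northwest block:

  R[1]: 0, 0, 0, 0, 0, 0, 1, 1, 1, 1, 1, 1
  R[2]: 0, 1, 1, 1, 1, 1, 2, 2, 2, 2, 2, 2
  R[3]: 0, 1, 1, 1, 1, 1, 2, 2, 2, 3, 3, 3
  R[4]: 0, 1, 1, 1, 2, 2, 3, 3, 3, 4, 4, 4
  R[5]: 0, 1, 2, 2, 3, 3, 4, 4, 4, 5, 5, 5
  R[6]: 0, 1, 2, 2, 3, 3, 4, 4, 4, 5, 6, 6
  R[7]: 0, 1, 2, 2, 3, 3, 4, 4, 5, 6, 7, 7
  R[8]: 0, 1, 2, 2, 3, 3, 4, 4, 5, 6, 7, 8
  R[9]: 0, 1, 2, 2, 3, 4, 5, 5, 6, 7, 8, 9
  R[10]: 1, 2, 3, 3, 4, 5, 6, 6, 7, 8, 9, 10
  R[11]: 1, 2, 3, 3, 4, 5, 6, 7, 8, 9, 10, 11
  R[12]: 1, 2, 3, 4, 5, 6, 7, 8, 9, 10, 11, 12

giving w = (7, 2, 10, 5, 3, 11, 9, 12, 6, 1, 8, 4) via Δ²R.

ℓ(w)=34; the 10 essential cells (i,j,r):

[(1, 6, 0), (3, 6, 1), (3, 9, 2), (4, 4, 1), (6, 9, 4), (8, 6, 3), (8, 8, 4), (9, 1, 0), (9, 4, 2), (11, 4, 3)]


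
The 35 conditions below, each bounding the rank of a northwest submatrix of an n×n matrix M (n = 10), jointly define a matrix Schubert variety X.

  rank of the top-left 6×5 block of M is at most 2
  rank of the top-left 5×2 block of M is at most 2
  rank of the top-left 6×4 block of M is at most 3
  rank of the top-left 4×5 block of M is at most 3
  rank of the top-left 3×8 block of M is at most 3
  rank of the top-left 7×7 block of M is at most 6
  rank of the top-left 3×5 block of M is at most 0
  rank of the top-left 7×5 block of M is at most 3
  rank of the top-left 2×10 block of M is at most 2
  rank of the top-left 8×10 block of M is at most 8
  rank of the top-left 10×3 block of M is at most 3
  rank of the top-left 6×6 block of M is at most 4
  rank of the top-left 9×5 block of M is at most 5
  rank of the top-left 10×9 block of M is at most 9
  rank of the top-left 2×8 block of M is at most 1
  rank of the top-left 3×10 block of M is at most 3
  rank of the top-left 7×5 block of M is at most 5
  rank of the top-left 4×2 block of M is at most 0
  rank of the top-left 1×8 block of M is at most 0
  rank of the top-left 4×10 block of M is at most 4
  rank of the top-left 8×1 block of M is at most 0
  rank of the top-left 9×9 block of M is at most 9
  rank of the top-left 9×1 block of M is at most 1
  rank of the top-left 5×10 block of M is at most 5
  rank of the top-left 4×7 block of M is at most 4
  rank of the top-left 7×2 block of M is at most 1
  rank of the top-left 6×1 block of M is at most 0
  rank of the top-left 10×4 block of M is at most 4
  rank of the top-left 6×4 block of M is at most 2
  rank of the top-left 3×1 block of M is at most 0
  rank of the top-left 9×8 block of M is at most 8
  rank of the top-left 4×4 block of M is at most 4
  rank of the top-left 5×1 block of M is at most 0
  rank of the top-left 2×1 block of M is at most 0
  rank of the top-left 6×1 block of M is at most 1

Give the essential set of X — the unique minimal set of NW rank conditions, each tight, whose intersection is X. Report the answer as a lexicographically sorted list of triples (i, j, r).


Propagating the 35 rank bounds to every northwest block:

  R[1]: 0, 0, 0, 0, 0, 0, 0, 0, 1, 1
  R[2]: 0, 0, 0, 0, 0, 1, 1, 1, 2, 2
  R[3]: 0, 0, 0, 0, 0, 1, 2, 2, 3, 3
  R[4]: 0, 0, 1, 1, 1, 2, 3, 3, 4, 4
  R[5]: 0, 1, 2, 2, 2, 3, 4, 4, 5, 5
  R[6]: 0, 1, 2, 2, 2, 3, 4, 5, 6, 6
  R[7]: 0, 1, 2, 3, 3, 4, 5, 6, 7, 7
  R[8]: 0, 1, 2, 3, 4, 5, 6, 7, 8, 8
  R[9]: 1, 2, 3, 4, 5, 6, 7, 8, 9, 9
  R[10]: 1, 2, 3, 4, 5, 6, 7, 8, 9, 10

so w = (9, 6, 7, 3, 2, 8, 4, 5, 1, 10).

Rothe diagram D(w) (26 cells), 5 SE-corners (essential conditions):

[(1, 8, 0), (3, 5, 0), (4, 2, 0), (6, 5, 2), (8, 1, 0)]


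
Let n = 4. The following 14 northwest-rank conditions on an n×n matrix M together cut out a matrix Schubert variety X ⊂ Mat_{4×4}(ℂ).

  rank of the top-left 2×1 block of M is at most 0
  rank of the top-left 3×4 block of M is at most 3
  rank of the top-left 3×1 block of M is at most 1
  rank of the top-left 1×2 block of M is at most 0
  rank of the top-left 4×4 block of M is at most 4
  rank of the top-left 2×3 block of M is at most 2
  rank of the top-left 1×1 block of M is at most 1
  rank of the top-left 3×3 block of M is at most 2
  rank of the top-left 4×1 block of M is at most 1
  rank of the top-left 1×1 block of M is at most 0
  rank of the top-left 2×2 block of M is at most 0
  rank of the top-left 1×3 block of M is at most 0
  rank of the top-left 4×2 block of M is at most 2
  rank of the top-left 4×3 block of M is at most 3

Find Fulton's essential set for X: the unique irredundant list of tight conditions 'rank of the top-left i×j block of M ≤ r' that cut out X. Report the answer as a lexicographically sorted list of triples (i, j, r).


Propagating the 14 rank bounds to every northwest block:

  i=1: 0  0  0  1
  i=2: 0  0  1  2
  i=3: 1  1  2  3
  i=4: 1  2  3  4

the unique w with this rank table is (4, 3, 1, 2).

Fulton essential set (2 of the 5 Rothe cells):

[(1, 3, 0), (2, 2, 0)]


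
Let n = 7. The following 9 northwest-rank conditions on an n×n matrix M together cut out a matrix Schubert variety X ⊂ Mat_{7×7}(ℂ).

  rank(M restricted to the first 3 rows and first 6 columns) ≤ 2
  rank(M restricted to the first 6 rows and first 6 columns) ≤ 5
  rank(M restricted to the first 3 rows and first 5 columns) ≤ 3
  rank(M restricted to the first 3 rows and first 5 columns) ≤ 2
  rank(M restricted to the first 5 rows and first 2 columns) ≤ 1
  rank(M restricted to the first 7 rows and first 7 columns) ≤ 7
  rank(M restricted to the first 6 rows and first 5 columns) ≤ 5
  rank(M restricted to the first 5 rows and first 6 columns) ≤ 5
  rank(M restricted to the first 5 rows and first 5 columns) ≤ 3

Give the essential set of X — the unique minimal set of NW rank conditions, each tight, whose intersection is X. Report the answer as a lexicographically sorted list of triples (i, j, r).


The tightest implied rank at each (i,j), from the 9 conditions:

  1 1 1 1 1 1 1
  1 1 2 2 2 2 2
  1 1 2 2 2 2 3
  1 1 2 3 3 3 4
  1 1 2 3 3 4 5
  1 2 3 4 4 5 6
  1 2 3 4 5 6 7

so w = (1, 3, 7, 4, 6, 2, 5).

D(w) has 8 cells with 3 SE-corners; essential set:

[(3, 6, 2), (5, 2, 1), (5, 5, 3)]


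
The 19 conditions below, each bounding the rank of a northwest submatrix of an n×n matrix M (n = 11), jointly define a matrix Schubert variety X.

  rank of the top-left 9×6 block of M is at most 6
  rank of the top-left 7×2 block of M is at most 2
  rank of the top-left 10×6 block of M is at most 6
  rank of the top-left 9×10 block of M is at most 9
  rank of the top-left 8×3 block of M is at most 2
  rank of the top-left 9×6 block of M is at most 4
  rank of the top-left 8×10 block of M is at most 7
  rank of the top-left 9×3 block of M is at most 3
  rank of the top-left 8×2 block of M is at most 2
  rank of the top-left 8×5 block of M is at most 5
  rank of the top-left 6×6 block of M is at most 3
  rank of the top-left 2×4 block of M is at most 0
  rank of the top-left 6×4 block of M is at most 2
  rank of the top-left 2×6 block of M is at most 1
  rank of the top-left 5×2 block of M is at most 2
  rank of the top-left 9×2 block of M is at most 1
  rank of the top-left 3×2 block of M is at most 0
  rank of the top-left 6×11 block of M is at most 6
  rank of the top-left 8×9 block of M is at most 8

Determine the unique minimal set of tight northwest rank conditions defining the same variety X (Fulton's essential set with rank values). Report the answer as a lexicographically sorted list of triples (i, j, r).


The tightest implied rank at each (i,j), from the 19 conditions:

  row 1: 0 | 0 | 0 | 0 | 1 | 1 | 1 | 1 | 1 | 1 | 1
  row 2: 0 | 0 | 0 | 0 | 1 | 1 | 2 | 2 | 2 | 2 | 2
  row 3: 0 | 0 | 1 | 1 | 2 | 2 | 3 | 3 | 3 | 3 | 3
  row 4: 1 | 1 | 2 | 2 | 3 | 3 | 4 | 4 | 4 | 4 | 4
  row 5: 1 | 1 | 2 | 2 | 3 | 3 | 4 | 5 | 5 | 5 | 5
  row 6: 1 | 1 | 2 | 2 | 3 | 3 | 4 | 5 | 6 | 6 | 6
  row 7: 1 | 1 | 2 | 3 | 4 | 4 | 5 | 6 | 7 | 7 | 7
  row 8: 1 | 1 | 2 | 3 | 4 | 4 | 5 | 6 | 7 | 7 | 8
  row 9: 1 | 1 | 2 | 3 | 4 | 4 | 5 | 6 | 7 | 8 | 9
  row 10: 1 | 2 | 3 | 4 | 5 | 5 | 6 | 7 | 8 | 9 | 10
  row 11: 1 | 2 | 3 | 4 | 5 | 6 | 7 | 8 | 9 | 10 | 11

second differences of R give the permutation w = (5, 7, 3, 1, 8, 9, 4, 11, 10, 2, 6).

Fulton essential set (8 of the 23 Rothe cells):

[(2, 4, 0), (2, 6, 1), (3, 2, 0), (6, 4, 2), (6, 6, 3), (8, 10, 7), (9, 2, 1), (9, 6, 4)]


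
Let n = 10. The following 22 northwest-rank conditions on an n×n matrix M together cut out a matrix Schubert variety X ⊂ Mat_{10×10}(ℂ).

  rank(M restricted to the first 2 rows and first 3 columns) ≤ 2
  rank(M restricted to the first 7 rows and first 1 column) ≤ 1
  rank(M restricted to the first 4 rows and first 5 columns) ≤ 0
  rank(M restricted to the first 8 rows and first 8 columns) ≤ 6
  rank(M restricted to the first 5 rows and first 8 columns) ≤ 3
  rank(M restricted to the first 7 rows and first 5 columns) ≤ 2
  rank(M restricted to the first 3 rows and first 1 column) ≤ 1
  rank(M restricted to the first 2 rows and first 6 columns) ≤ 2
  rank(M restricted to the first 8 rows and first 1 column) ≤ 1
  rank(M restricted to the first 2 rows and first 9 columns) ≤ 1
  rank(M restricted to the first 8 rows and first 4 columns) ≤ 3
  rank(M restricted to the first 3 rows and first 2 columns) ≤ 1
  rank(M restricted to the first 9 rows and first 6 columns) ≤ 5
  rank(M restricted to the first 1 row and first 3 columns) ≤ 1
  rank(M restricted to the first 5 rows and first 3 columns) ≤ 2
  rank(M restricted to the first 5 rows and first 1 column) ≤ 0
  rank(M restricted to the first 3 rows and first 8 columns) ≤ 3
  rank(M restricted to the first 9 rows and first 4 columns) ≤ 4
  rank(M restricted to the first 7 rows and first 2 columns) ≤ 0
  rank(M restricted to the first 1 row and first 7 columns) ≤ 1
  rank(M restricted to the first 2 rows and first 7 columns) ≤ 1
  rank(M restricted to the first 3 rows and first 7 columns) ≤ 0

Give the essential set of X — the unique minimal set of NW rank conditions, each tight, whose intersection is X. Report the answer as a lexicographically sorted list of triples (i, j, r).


Recovering R(i,j) via the rank-extension bound from the 22 conditions:

  i=1: 0  0  0  0  0  0  0  1  1  1
  i=2: 0  0  0  0  0  0  0  1  1  2
  i=3: 0  0  0  0  0  0  0  1  2  3
  i=4: 0  0  0  0  0  1  1  2  3  4
  i=5: 0  0  1  1  1  2  2  3  4  5
  i=6: 0  0  1  2  2  3  3  4  5  6
  i=7: 0  0  1  2  2  3  4  5  6  7
  i=8: 1  1  2  3  3  4  5  6  7  8
  i=9: 1  2  3  4  4  5  6  7  8  9
  i=10: 1  2  3  4  5  6  7  8  9  10

giving w = (8, 10, 9, 6, 3, 4, 7, 1, 2, 5) via Δ²R.

D(w) has 34 cells with 5 SE-corners; essential set:

[(2, 9, 1), (3, 7, 0), (4, 5, 0), (7, 2, 0), (7, 5, 2)]


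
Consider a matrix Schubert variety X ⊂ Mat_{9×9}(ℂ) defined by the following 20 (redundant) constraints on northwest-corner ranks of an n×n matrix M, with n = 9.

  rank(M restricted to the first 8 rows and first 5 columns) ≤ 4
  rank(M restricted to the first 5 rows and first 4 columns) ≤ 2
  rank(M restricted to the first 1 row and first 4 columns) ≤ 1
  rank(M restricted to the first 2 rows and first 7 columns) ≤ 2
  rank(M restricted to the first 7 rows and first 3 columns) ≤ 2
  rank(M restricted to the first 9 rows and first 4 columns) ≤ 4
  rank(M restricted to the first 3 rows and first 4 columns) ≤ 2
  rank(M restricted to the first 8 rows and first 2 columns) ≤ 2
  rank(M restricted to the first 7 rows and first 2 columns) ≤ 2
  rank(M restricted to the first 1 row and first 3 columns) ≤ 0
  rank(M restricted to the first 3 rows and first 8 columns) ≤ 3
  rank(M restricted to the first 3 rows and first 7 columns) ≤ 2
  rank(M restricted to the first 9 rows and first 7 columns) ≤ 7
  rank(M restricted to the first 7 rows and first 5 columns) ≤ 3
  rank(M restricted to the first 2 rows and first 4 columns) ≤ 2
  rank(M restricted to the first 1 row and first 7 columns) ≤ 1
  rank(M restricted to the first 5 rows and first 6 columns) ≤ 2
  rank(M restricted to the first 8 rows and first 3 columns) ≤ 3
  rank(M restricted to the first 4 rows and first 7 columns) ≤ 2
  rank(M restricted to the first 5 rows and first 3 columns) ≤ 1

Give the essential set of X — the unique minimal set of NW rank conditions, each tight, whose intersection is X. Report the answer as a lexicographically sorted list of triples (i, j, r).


Propagating the 20 rank bounds to every northwest block:

  R[1]: 0, 0, 0, 1, 1, 1, 1, 1, 1
  R[2]: 1, 1, 1, 2, 2, 2, 2, 2, 2
  R[3]: 1, 1, 1, 2, 2, 2, 2, 3, 3
  R[4]: 1, 1, 1, 2, 2, 2, 2, 3, 4
  R[5]: 1, 1, 1, 2, 2, 2, 3, 4, 5
  R[6]: 1, 2, 2, 3, 3, 3, 4, 5, 6
  R[7]: 1, 2, 2, 3, 3, 4, 5, 6, 7
  R[8]: 1, 2, 3, 4, 4, 5, 6, 7, 8
  R[9]: 1, 2, 3, 4, 5, 6, 7, 8, 9

giving w = (4, 1, 8, 9, 7, 2, 6, 3, 5) via Δ²R.

D(w) has 19 cells with 6 SE-corners; essential set:

[(1, 3, 0), (4, 7, 2), (5, 3, 1), (5, 6, 2), (7, 3, 2), (7, 5, 3)]


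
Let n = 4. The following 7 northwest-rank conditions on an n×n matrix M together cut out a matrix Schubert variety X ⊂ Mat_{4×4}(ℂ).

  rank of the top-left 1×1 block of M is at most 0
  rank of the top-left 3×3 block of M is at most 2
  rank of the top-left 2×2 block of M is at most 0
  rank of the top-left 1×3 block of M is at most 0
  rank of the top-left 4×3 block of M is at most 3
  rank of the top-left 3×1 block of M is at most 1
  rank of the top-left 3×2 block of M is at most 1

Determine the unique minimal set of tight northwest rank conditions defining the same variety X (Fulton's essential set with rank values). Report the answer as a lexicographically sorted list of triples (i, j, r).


Rank table r_w(4×4) implied by the 7 constraints:

  R[1]: 0, 0, 0, 1
  R[2]: 0, 0, 1, 2
  R[3]: 1, 1, 2, 3
  R[4]: 1, 2, 3, 4

the unique w with this rank table is (4, 3, 1, 2).

Fulton essential set (2 of the 5 Rothe cells):

[(1, 3, 0), (2, 2, 0)]


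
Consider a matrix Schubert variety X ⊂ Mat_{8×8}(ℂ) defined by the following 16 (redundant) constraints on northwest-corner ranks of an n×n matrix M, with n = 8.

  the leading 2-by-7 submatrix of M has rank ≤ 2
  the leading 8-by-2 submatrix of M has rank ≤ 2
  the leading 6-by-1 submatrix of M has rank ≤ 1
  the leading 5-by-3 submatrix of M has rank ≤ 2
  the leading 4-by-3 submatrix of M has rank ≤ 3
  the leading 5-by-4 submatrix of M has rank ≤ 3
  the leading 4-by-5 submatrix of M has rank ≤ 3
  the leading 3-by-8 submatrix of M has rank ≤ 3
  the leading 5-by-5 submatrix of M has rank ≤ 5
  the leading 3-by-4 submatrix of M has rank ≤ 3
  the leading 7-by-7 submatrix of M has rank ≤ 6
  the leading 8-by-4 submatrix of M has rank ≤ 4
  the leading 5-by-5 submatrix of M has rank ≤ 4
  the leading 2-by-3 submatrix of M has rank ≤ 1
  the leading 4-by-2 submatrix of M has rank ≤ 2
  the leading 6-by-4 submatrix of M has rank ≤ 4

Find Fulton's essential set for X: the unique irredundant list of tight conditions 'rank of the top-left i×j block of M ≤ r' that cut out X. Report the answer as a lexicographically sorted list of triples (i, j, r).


Reconstructing r_w from the 16 given conditions:

  R[1]: 1 1 1 1 1 1 1 1
  R[2]: 1 1 1 2 2 2 2 2
  R[3]: 1 2 2 3 3 3 3 3
  R[4]: 1 2 2 3 3 4 4 4
  R[5]: 1 2 2 3 4 5 5 5
  R[6]: 1 2 3 4 5 6 6 6
  R[7]: 1 2 3 4 5 6 6 7
  R[8]: 1 2 3 4 5 6 7 8

reading off 1-entries of Δ²R: w = (1, 4, 2, 6, 5, 3, 8, 7).

4 SE-corners of the 6-cell Rothe diagram give Ess(w):

[(2, 3, 1), (4, 5, 3), (5, 3, 2), (7, 7, 6)]


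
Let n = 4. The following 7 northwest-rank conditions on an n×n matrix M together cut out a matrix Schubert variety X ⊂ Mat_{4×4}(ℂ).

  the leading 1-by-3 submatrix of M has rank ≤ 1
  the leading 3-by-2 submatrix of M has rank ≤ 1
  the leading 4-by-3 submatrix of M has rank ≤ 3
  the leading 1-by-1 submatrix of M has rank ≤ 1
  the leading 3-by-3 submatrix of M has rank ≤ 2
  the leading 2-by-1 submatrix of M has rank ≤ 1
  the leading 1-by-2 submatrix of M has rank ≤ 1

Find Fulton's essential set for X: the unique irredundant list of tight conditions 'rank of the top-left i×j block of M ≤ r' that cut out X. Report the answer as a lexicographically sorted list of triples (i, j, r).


Computing R[i][j] = min implied NW-rank bound (n=4, 7 conditions):

  1  1  1  1
  1  1  2  2
  1  1  2  3
  1  2  3  4

giving w = (1, 3, 4, 2) via Δ²R.

ℓ(w)=2; the 1 essential cell (i,j,r):

[(3, 2, 1)]


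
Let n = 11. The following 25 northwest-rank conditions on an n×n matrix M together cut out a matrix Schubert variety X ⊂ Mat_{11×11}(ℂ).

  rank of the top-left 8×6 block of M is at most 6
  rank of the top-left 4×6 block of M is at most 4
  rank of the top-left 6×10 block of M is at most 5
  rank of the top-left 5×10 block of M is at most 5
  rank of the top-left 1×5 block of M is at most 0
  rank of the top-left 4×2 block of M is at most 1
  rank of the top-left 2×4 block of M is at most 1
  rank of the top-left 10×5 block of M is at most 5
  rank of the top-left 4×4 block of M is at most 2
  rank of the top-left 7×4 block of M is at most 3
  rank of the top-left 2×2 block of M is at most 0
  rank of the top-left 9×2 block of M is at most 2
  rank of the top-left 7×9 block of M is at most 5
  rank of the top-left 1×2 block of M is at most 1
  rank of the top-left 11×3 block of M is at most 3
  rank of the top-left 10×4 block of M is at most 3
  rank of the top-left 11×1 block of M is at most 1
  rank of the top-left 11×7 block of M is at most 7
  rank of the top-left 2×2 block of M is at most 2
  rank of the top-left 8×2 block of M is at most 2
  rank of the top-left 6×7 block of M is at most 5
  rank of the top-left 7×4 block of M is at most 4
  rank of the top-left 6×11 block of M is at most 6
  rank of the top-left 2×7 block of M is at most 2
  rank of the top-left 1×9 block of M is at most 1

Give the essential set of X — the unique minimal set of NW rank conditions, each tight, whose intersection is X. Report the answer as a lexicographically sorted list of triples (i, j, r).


Recovering R(i,j) via the rank-extension bound from the 25 conditions:

  0 0 0 0 0 1 1 1 1 1 1
  0 0 1 1 1 2 2 2 2 2 2
  1 1 2 2 2 3 3 3 3 3 3
  1 1 2 2 3 4 4 4 4 4 4
  1 2 3 3 4 5 5 5 5 5 5
  1 2 3 3 4 5 5 5 5 5 6
  1 2 3 3 4 5 5 5 5 6 7
  1 2 3 3 4 5 6 6 6 7 8
  1 2 3 3 4 5 6 7 7 8 9
  1 2 3 3 4 5 6 7 8 9 10
  1 2 3 4 5 6 7 8 9 10 11

giving w = (6, 3, 1, 5, 2, 11, 10, 7, 8, 9, 4) via Δ²R.

ℓ(w)=21; the 7 essential cells (i,j,r):

[(1, 5, 0), (2, 2, 0), (4, 2, 1), (4, 4, 2), (6, 10, 5), (7, 9, 5), (10, 4, 3)]


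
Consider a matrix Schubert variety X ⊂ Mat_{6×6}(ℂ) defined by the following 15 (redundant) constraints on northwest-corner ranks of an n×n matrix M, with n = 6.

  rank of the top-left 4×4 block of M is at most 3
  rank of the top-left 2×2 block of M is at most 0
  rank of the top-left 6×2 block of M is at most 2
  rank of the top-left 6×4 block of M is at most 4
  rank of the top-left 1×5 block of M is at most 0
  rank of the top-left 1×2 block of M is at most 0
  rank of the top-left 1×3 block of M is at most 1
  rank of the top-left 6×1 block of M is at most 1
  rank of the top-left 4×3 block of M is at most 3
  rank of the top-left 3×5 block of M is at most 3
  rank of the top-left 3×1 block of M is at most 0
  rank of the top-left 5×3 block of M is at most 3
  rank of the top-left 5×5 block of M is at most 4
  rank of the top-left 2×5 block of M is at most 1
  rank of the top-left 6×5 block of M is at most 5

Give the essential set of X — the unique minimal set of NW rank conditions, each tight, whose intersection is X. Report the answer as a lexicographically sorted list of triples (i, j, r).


Reconstructing r_w from the 15 given conditions:

  row 1: 0 0 0 0 0 1
  row 2: 0 0 1 1 1 2
  row 3: 0 1 2 2 2 3
  row 4: 1 2 3 3 3 4
  row 5: 1 2 3 4 4 5
  row 6: 1 2 3 4 5 6

the unique w with this rank table is (6, 3, 2, 1, 4, 5).

ℓ(w)=8; the 3 essential cells (i,j,r):

[(1, 5, 0), (2, 2, 0), (3, 1, 0)]


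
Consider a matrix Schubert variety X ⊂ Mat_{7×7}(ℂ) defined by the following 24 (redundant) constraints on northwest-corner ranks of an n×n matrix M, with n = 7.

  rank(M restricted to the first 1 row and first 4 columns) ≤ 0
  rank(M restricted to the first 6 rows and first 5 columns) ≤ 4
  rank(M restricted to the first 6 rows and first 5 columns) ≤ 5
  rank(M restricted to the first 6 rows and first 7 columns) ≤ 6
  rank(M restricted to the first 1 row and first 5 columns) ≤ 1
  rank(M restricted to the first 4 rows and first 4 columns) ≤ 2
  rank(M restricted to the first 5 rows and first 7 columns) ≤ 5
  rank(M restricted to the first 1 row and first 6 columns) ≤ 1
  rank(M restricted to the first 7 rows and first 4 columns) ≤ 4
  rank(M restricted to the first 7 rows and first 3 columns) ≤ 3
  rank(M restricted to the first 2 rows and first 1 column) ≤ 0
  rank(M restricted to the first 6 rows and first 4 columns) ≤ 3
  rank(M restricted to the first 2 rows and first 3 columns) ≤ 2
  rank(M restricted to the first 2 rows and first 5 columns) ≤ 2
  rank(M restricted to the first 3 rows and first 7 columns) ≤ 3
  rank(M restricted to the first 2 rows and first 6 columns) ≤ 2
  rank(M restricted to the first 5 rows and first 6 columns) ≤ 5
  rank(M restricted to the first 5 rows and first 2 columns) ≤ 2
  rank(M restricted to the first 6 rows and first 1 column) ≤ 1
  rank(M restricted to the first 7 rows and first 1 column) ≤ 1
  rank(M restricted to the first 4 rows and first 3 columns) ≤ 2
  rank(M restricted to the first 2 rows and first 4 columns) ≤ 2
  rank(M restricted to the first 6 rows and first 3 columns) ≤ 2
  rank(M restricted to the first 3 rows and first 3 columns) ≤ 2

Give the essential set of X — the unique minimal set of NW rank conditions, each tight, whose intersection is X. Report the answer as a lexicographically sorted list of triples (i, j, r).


Computing R[i][j] = min implied NW-rank bound (n=7, 24 conditions):

  row 1: 0 0 0 0 1 1 1
  row 2: 0 1 1 1 2 2 2
  row 3: 1 2 2 2 3 3 3
  row 4: 1 2 2 2 3 4 4
  row 5: 1 2 2 3 4 5 5
  row 6: 1 2 2 3 4 5 6
  row 7: 1 2 3 4 5 6 7

hence w(1..7) = (5, 2, 1, 6, 4, 7, 3).

ℓ(w)=9; the 4 essential cells (i,j,r):

[(1, 4, 0), (2, 1, 0), (4, 4, 2), (6, 3, 2)]


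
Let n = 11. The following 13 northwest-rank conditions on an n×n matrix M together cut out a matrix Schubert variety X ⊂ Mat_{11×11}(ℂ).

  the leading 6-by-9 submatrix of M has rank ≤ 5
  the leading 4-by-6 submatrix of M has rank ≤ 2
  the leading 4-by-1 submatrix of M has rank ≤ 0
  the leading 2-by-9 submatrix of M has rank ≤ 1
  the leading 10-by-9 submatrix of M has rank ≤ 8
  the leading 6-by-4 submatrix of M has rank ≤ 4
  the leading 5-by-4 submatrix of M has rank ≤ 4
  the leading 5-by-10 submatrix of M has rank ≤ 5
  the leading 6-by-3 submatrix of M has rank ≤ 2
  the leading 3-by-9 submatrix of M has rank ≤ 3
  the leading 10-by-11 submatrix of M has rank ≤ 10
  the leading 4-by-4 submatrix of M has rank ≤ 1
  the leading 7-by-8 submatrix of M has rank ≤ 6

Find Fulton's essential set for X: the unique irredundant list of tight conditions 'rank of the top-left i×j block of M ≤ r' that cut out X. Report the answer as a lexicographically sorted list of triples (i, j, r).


Reconstructing r_w from the 13 given conditions:

  R[1]: 0 1 1 1 1 1 1 1 1 1 1
  R[2]: 0 1 1 1 1 1 1 1 1 2 2
  R[3]: 0 1 1 1 2 2 2 2 2 3 3
  R[4]: 0 1 1 1 2 2 3 3 3 4 4
  R[5]: 1 2 2 2 3 3 4 4 4 5 5
  R[6]: 1 2 2 3 4 4 5 5 5 6 6
  R[7]: 1 2 3 4 5 5 6 6 6 7 7
  R[8]: 1 2 3 4 5 6 7 7 7 8 8
  R[9]: 1 2 3 4 5 6 7 8 8 9 9
  R[10]: 1 2 3 4 5 6 7 8 8 9 10
  R[11]: 1 2 3 4 5 6 7 8 9 10 11

second differences of R give the permutation w = (2, 10, 5, 7, 1, 4, 3, 6, 8, 11, 9).

Fulton essential set (6 of the 18 Rothe cells):

[(2, 9, 1), (4, 1, 0), (4, 4, 1), (4, 6, 2), (6, 3, 2), (10, 9, 8)]
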